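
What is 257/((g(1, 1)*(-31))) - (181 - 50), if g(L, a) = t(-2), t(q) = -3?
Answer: -11926/93 ≈ -128.24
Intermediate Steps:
g(L, a) = -3
257/((g(1, 1)*(-31))) - (181 - 50) = 257/((-3*(-31))) - (181 - 50) = 257/93 - 1*131 = 257*(1/93) - 131 = 257/93 - 131 = -11926/93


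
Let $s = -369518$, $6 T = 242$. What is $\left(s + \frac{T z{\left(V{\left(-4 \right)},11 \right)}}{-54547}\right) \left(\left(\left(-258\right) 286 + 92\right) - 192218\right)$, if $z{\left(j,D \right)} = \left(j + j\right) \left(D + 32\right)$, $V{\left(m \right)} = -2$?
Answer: $\frac{5359786890844188}{54547} \approx 9.826 \cdot 10^{10}$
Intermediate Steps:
$T = \frac{121}{3}$ ($T = \frac{1}{6} \cdot 242 = \frac{121}{3} \approx 40.333$)
$z{\left(j,D \right)} = 2 j \left(32 + D\right)$
$\left(s + \frac{T z{\left(V{\left(-4 \right)},11 \right)}}{-54547}\right) \left(\left(\left(-258\right) 286 + 92\right) - 192218\right) = \left(-369518 + \frac{\frac{121}{3} \cdot 2 \left(-2\right) \left(32 + 11\right)}{-54547}\right) \left(\left(\left(-258\right) 286 + 92\right) - 192218\right) = \left(-369518 + \frac{121 \cdot 2 \left(-2\right) 43}{3} \left(- \frac{1}{54547}\right)\right) \left(\left(-73788 + 92\right) - 192218\right) = \left(-369518 + \frac{121}{3} \left(-172\right) \left(- \frac{1}{54547}\right)\right) \left(-73696 - 192218\right) = \left(-369518 - - \frac{20812}{163641}\right) \left(-265914\right) = \left(-369518 + \frac{20812}{163641}\right) \left(-265914\right) = \left(- \frac{60468274226}{163641}\right) \left(-265914\right) = \frac{5359786890844188}{54547}$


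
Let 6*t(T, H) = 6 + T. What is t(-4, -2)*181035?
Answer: 60345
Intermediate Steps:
t(T, H) = 1 + T/6 (t(T, H) = (6 + T)/6 = 1 + T/6)
t(-4, -2)*181035 = (1 + (1/6)*(-4))*181035 = (1 - 2/3)*181035 = (1/3)*181035 = 60345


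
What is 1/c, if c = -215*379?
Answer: -1/81485 ≈ -1.2272e-5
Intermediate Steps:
c = -81485
1/c = 1/(-81485) = -1/81485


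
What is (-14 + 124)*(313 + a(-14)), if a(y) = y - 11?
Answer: 31680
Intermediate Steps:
a(y) = -11 + y
(-14 + 124)*(313 + a(-14)) = (-14 + 124)*(313 + (-11 - 14)) = 110*(313 - 25) = 110*288 = 31680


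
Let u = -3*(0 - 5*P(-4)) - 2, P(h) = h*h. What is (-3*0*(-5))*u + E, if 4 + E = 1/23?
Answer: -91/23 ≈ -3.9565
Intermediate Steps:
P(h) = h²
u = 238 (u = -3*(0 - 5*(-4)²) - 2 = -3*(0 - 5*16) - 2 = -3*(0 - 80) - 2 = -3*(-80) - 2 = 240 - 2 = 238)
E = -91/23 (E = -4 + 1/23 = -91/23 ≈ -3.9565)
(-3*0*(-5))*u + E = (-3*0*(-5))*238 - 91/23 = (0*(-5))*238 - 91/23 = 0*238 - 91/23 = 0 - 91/23 = -91/23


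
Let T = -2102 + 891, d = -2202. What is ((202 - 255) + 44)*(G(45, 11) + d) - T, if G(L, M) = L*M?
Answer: 16574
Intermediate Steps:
T = -1211
((202 - 255) + 44)*(G(45, 11) + d) - T = ((202 - 255) + 44)*(45*11 - 2202) - 1*(-1211) = (-53 + 44)*(495 - 2202) + 1211 = -9*(-1707) + 1211 = 15363 + 1211 = 16574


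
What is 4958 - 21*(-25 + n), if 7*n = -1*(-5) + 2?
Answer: 5462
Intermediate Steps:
n = 1 (n = (-1*(-5) + 2)/7 = (5 + 2)/7 = (⅐)*7 = 1)
4958 - 21*(-25 + n) = 4958 - 21*(-25 + 1) = 4958 - 21*(-24) = 4958 + 504 = 5462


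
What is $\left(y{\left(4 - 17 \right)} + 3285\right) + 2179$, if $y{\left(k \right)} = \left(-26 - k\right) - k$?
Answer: $5464$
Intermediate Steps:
$y{\left(k \right)} = -26 - 2 k$
$\left(y{\left(4 - 17 \right)} + 3285\right) + 2179 = \left(\left(-26 - 2 \left(4 - 17\right)\right) + 3285\right) + 2179 = \left(\left(-26 - -26\right) + 3285\right) + 2179 = \left(\left(-26 + 26\right) + 3285\right) + 2179 = \left(0 + 3285\right) + 2179 = 3285 + 2179 = 5464$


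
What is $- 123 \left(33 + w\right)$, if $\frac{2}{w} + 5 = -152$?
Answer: $- \frac{637017}{157} \approx -4057.4$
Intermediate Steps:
$w = - \frac{2}{157}$ ($w = \frac{2}{-5 - 152} = \frac{2}{-157} = 2 \left(- \frac{1}{157}\right) = - \frac{2}{157} \approx -0.012739$)
$- 123 \left(33 + w\right) = - 123 \left(33 - \frac{2}{157}\right) = \left(-123\right) \frac{5179}{157} = - \frac{637017}{157}$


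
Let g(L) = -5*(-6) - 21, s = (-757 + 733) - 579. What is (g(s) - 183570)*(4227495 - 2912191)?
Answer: -241438517544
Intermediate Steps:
s = -603 (s = -24 - 579 = -603)
g(L) = 9 (g(L) = 30 - 21 = 9)
(g(s) - 183570)*(4227495 - 2912191) = (9 - 183570)*(4227495 - 2912191) = -183561*1315304 = -241438517544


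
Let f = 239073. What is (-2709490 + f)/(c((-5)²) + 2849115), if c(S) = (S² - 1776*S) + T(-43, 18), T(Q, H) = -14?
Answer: -2470417/2805326 ≈ -0.88062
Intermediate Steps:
c(S) = -14 + S² - 1776*S (c(S) = (S² - 1776*S) - 14 = -14 + S² - 1776*S)
(-2709490 + f)/(c((-5)²) + 2849115) = (-2709490 + 239073)/((-14 + ((-5)²)² - 1776*(-5)²) + 2849115) = -2470417/((-14 + 25² - 1776*25) + 2849115) = -2470417/((-14 + 625 - 44400) + 2849115) = -2470417/(-43789 + 2849115) = -2470417/2805326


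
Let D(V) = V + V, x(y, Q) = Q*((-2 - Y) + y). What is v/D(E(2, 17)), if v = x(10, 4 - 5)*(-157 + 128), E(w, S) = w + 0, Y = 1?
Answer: 203/4 ≈ 50.750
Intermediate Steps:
E(w, S) = w
x(y, Q) = Q*(-3 + y) (x(y, Q) = Q*((-2 - 1*1) + y) = Q*((-2 - 1) + y) = Q*(-3 + y))
D(V) = 2*V
v = 203 (v = ((4 - 5)*(-3 + 10))*(-157 + 128) = -1*7*(-29) = -7*(-29) = 203)
v/D(E(2, 17)) = 203/((2*2)) = 203/4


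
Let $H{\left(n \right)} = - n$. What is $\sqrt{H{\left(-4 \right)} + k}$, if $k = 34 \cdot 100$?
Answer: $2 \sqrt{851} \approx 58.344$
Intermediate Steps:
$k = 3400$
$\sqrt{H{\left(-4 \right)} + k} = \sqrt{\left(-1\right) \left(-4\right) + 3400} = \sqrt{4 + 3400} = \sqrt{3404} = 2 \sqrt{851}$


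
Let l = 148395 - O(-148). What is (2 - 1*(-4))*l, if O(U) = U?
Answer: 891258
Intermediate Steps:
l = 148543 (l = 148395 - 1*(-148) = 148395 + 148 = 148543)
(2 - 1*(-4))*l = (2 - 1*(-4))*148543 = (2 + 4)*148543 = 6*148543 = 891258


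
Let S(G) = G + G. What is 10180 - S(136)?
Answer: 9908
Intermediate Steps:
S(G) = 2*G
10180 - S(136) = 10180 - 2*136 = 10180 - 1*272 = 10180 - 272 = 9908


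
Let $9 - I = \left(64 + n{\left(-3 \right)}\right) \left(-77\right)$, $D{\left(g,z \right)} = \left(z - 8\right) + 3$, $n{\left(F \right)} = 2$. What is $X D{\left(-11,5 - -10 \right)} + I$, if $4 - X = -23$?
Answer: $5361$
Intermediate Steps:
$D{\left(g,z \right)} = -5 + z$ ($D{\left(g,z \right)} = \left(-8 + z\right) + 3 = -5 + z$)
$X = 27$ ($X = 4 - -23 = 4 + 23 = 27$)
$I = 5091$ ($I = 9 - \left(64 + 2\right) \left(-77\right) = 9 - 66 \left(-77\right) = 9 - -5082 = 9 + 5082 = 5091$)
$X D{\left(-11,5 - -10 \right)} + I = 27 \left(-5 + \left(5 - -10\right)\right) + 5091 = 27 \left(-5 + \left(5 + 10\right)\right) + 5091 = 27 \left(-5 + 15\right) + 5091 = 27 \cdot 10 + 5091 = 270 + 5091 = 5361$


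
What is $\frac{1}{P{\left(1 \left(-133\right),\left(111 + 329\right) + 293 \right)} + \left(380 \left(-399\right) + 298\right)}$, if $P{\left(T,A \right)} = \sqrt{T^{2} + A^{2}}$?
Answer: $- \frac{75661}{11448896353} - \frac{\sqrt{554978}}{22897792706} \approx -6.6411 \cdot 10^{-6}$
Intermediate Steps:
$P{\left(T,A \right)} = \sqrt{A^{2} + T^{2}}$
$\frac{1}{P{\left(1 \left(-133\right),\left(111 + 329\right) + 293 \right)} + \left(380 \left(-399\right) + 298\right)} = \frac{1}{\sqrt{\left(\left(111 + 329\right) + 293\right)^{2} + \left(1 \left(-133\right)\right)^{2}} + \left(380 \left(-399\right) + 298\right)} = \frac{1}{\sqrt{\left(440 + 293\right)^{2} + \left(-133\right)^{2}} + \left(-151620 + 298\right)} = \frac{1}{\sqrt{733^{2} + 17689} - 151322} = \frac{1}{\sqrt{537289 + 17689} - 151322} = \frac{1}{\sqrt{554978} - 151322} = \frac{1}{-151322 + \sqrt{554978}}$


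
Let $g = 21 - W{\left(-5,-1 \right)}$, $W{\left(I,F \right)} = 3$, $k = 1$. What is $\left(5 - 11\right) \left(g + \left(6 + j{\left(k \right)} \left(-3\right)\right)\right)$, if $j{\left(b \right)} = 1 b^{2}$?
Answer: $-126$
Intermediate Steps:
$j{\left(b \right)} = b^{2}$
$g = 18$ ($g = 21 - 3 = 18$)
$\left(5 - 11\right) \left(g + \left(6 + j{\left(k \right)} \left(-3\right)\right)\right) = \left(5 - 11\right) \left(18 + \left(6 + 1^{2} \left(-3\right)\right)\right) = \left(5 - 11\right) \left(18 + \left(6 + 1 \left(-3\right)\right)\right) = - 6 \left(18 + \left(6 - 3\right)\right) = - 6 \left(18 + 3\right) = \left(-6\right) 21 = -126$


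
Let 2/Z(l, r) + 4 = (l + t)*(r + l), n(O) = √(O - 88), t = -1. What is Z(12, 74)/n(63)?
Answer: -I/2355 ≈ -0.00042463*I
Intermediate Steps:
n(O) = √(-88 + O)
Z(l, r) = 2/(-4 + (-1 + l)*(l + r)) (Z(l, r) = 2/(-4 + (l - 1)*(r + l)) = 2/(-4 + (-1 + l)*(l + r)))
Z(12, 74)/n(63) = (2/(-4 + 12² - 1*12 - 1*74 + 12*74))/(√(-88 + 63)) = (2/(-4 + 144 - 12 - 74 + 888))/(√(-25)) = (2/942)/((5*I)) = (2*(1/942))*(-I/5) = (-I/5)/471 = -I/2355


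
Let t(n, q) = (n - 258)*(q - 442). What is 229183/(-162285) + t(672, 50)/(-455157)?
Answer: -279488669/264749655 ≈ -1.0557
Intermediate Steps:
t(n, q) = (-442 + q)*(-258 + n) (t(n, q) = (-258 + n)*(-442 + q) = (-442 + q)*(-258 + n))
229183/(-162285) + t(672, 50)/(-455157) = 229183/(-162285) + (114036 - 442*672 - 258*50 + 672*50)/(-455157) = 229183*(-1/162285) + (114036 - 297024 - 12900 + 33600)*(-1/455157) = -7393/5235 - 162288*(-1/455157) = -7393/5235 + 18032/50573 = -279488669/264749655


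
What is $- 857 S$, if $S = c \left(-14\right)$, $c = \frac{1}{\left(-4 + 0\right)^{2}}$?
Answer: $\frac{5999}{8} \approx 749.88$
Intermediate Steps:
$c = \frac{1}{16}$ ($c = \frac{1}{\left(-4\right)^{2}} = \frac{1}{16} \approx 0.0625$)
$S = - \frac{7}{8}$ ($S = \frac{1}{16} \left(-14\right) = - \frac{7}{8} \approx -0.875$)
$- 857 S = \left(-857\right) \left(- \frac{7}{8}\right) = \frac{5999}{8}$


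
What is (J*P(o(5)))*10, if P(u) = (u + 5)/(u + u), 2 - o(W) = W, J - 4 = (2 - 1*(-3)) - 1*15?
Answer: 20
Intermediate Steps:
J = -6 (J = 4 + ((2 - 1*(-3)) - 1*15) = 4 + ((2 + 3) - 15) = 4 + (5 - 15) = 4 - 10 = -6)
o(W) = 2 - W
P(u) = (5 + u)/(2*u) (P(u) = (5 + u)/((2*u)) = (5 + u)*(1/(2*u)) = (5 + u)/(2*u))
(J*P(o(5)))*10 = -3*(5 + (2 - 1*5))/(2 - 1*5)*10 = -3*(5 + (2 - 5))/(2 - 5)*10 = -3*(5 - 3)/(-3)*10 = -3*(-1)*2/3*10 = -6*(-⅓)*10 = 2*10 = 20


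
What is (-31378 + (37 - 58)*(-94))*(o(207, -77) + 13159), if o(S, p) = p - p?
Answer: -386927236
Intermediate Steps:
o(S, p) = 0
(-31378 + (37 - 58)*(-94))*(o(207, -77) + 13159) = (-31378 + (37 - 58)*(-94))*(0 + 13159) = (-31378 - 21*(-94))*13159 = (-31378 + 1974)*13159 = -29404*13159 = -386927236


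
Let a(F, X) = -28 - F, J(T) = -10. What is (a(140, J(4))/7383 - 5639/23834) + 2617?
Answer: 153486163175/58655474 ≈ 2616.7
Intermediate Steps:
(a(140, J(4))/7383 - 5639/23834) + 2617 = ((-28 - 1*140)/7383 - 5639/23834) + 2617 = ((-28 - 140)*(1/7383) - 5639*1/23834) + 2617 = (-168*1/7383 - 5639/23834) + 2617 = (-56/2461 - 5639/23834) + 2617 = -15212283/58655474 + 2617 = 153486163175/58655474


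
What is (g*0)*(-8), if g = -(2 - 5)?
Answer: 0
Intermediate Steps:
g = 3 (g = -1*(-3) = 3)
(g*0)*(-8) = (3*0)*(-8) = 0*(-8) = 0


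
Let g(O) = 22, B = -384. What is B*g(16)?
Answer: -8448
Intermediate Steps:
B*g(16) = -384*22 = -8448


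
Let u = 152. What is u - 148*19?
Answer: -2660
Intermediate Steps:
u - 148*19 = 152 - 148*19 = 152 - 2812 = -2660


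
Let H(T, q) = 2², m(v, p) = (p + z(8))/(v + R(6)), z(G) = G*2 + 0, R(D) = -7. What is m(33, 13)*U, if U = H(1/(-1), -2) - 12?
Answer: -116/13 ≈ -8.9231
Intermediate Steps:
z(G) = 2*G (z(G) = 2*G + 0 = 2*G)
m(v, p) = (16 + p)/(-7 + v) (m(v, p) = (p + 2*8)/(v - 7) = (p + 16)/(-7 + v) = (16 + p)/(-7 + v))
H(T, q) = 4
U = -8 (U = 4 - 12 = -8)
m(33, 13)*U = ((16 + 13)/(-7 + 33))*(-8) = (29/26)*(-8) = -116/13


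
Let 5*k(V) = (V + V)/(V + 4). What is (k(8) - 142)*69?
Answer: -48898/5 ≈ -9779.6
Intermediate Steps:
k(V) = 2*V/(5*(4 + V)) (k(V) = ((V + V)/(V + 4))/5 = ((2*V)/(4 + V))/5 = (2*V/(4 + V))/5 = 2*V/(5*(4 + V)))
(k(8) - 142)*69 = ((2/5)*8/(4 + 8) - 142)*69 = ((2/5)*8/12 - 142)*69 = ((2/5)*8*(1/12) - 142)*69 = (4/15 - 142)*69 = -2126/15*69 = -48898/5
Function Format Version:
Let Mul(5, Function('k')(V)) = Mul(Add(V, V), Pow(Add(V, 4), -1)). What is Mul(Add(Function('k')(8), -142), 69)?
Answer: Rational(-48898, 5) ≈ -9779.6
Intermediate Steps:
Function('k')(V) = Mul(Rational(2, 5), V, Pow(Add(4, V), -1)) (Function('k')(V) = Mul(Rational(1, 5), Mul(Add(V, V), Pow(Add(V, 4), -1))) = Mul(Rational(1, 5), Mul(Mul(2, V), Pow(Add(4, V), -1))) = Mul(Rational(1, 5), Mul(2, V, Pow(Add(4, V), -1))) = Mul(Rational(2, 5), V, Pow(Add(4, V), -1)))
Mul(Add(Function('k')(8), -142), 69) = Mul(Add(Mul(Rational(2, 5), 8, Pow(Add(4, 8), -1)), -142), 69) = Mul(Add(Mul(Rational(2, 5), 8, Pow(12, -1)), -142), 69) = Mul(Add(Mul(Rational(2, 5), 8, Rational(1, 12)), -142), 69) = Mul(Add(Rational(4, 15), -142), 69) = Mul(Rational(-2126, 15), 69) = Rational(-48898, 5)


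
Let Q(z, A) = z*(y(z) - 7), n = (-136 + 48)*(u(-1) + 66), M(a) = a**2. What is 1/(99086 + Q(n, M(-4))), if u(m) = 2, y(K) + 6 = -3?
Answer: 1/194830 ≈ 5.1327e-6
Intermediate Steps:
y(K) = -9 (y(K) = -6 - 3 = -9)
n = -5984 (n = (-136 + 48)*(2 + 66) = -88*68 = -5984)
Q(z, A) = -16*z (Q(z, A) = z*(-9 - 7) = z*(-16) = -16*z)
1/(99086 + Q(n, M(-4))) = 1/(99086 - 16*(-5984)) = 1/(99086 + 95744) = 1/194830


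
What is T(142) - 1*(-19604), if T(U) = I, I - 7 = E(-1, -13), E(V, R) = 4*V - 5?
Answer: 19602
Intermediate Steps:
E(V, R) = -5 + 4*V
I = -2 (I = 7 + (-5 + 4*(-1)) = 7 + (-5 - 4) = 7 - 9 = -2)
T(U) = -2
T(142) - 1*(-19604) = -2 - 1*(-19604) = -2 + 19604 = 19602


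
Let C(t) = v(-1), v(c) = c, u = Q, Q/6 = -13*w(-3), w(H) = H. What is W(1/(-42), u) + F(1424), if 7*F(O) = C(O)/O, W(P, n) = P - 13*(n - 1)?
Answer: -90579931/29904 ≈ -3029.0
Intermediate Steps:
Q = 234 (Q = 6*(-13*(-3)) = 6*39 = 234)
u = 234
W(P, n) = 13 + P - 13*n (W(P, n) = P - 13*(-1 + n) = P - (-13 + 13*n) = P + (13 - 13*n) = 13 + P - 13*n)
C(t) = -1
F(O) = -1/(7*O) (F(O) = (-1/O)/7 = -1/(7*O))
W(1/(-42), u) + F(1424) = (13 + 1/(-42) - 13*234) - ⅐/1424 = (13 - 1/42 - 3042) - ⅐*1/1424 = -127219/42 - 1/9968 = -90579931/29904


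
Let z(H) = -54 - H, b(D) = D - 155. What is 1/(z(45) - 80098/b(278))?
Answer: -123/92275 ≈ -0.0013330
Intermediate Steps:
b(D) = -155 + D
1/(z(45) - 80098/b(278)) = 1/((-54 - 1*45) - 80098/(-155 + 278)) = 1/((-54 - 45) - 80098/123) = 1/(-99 - 80098*1/123) = 1/(-99 - 80098/123) = 1/(-92275/123) = -123/92275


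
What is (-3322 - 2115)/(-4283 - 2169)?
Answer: 5437/6452 ≈ 0.84268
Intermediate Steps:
(-3322 - 2115)/(-4283 - 2169) = -5437/(-6452) = -5437*(-1/6452) = 5437/6452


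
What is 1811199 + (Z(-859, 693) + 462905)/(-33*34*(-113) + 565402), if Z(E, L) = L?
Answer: 626845338505/346094 ≈ 1.8112e+6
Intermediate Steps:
1811199 + (Z(-859, 693) + 462905)/(-33*34*(-113) + 565402) = 1811199 + (693 + 462905)/(-33*34*(-113) + 565402) = 1811199 + 463598/(-1122*(-113) + 565402) = 1811199 + 463598/(126786 + 565402) = 1811199 + 463598/692188 = 1811199 + 463598*(1/692188) = 1811199 + 231799/346094 = 626845338505/346094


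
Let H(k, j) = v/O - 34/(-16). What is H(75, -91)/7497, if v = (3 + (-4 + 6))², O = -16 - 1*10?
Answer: 121/779688 ≈ 0.00015519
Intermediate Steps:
O = -26 (O = -16 - 10 = -26)
v = 25 (v = (3 + 2)² = 5² = 25)
H(k, j) = 121/104 (H(k, j) = 25/(-26) - 34/(-16) = 25*(-1/26) - 34*(-1/16) = -25/26 + 17/8 = 121/104)
H(75, -91)/7497 = (121/104)/7497 = (121/104)*(1/7497) = 121/779688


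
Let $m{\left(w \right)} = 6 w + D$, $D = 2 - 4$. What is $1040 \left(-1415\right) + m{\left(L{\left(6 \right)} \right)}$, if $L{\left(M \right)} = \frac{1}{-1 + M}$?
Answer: $- \frac{7358004}{5} \approx -1.4716 \cdot 10^{6}$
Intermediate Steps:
$D = -2$ ($D = 2 - 4 = -2$)
$m{\left(w \right)} = -2 + 6 w$ ($m{\left(w \right)} = 6 w - 2 = -2 + 6 w$)
$1040 \left(-1415\right) + m{\left(L{\left(6 \right)} \right)} = 1040 \left(-1415\right) - \left(2 - \frac{6}{-1 + 6}\right) = -1471600 - \left(2 - \frac{6}{5}\right) = -1471600 + \left(-2 + 6 \cdot \frac{1}{5}\right) = -1471600 + \left(-2 + \frac{6}{5}\right) = -1471600 - \frac{4}{5} = - \frac{7358004}{5}$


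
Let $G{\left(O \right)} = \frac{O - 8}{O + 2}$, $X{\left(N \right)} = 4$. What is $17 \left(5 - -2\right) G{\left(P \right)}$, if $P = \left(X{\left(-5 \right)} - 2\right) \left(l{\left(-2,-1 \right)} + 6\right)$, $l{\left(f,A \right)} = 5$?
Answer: $\frac{833}{12} \approx 69.417$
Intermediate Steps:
$P = 22$ ($P = \left(4 - 2\right) \left(5 + 6\right) = 2 \cdot 11 = 22$)
$G{\left(O \right)} = \frac{-8 + O}{2 + O}$ ($G{\left(O \right)} = \frac{O - 8}{2 + O} = \frac{-8 + O}{2 + O}$)
$17 \left(5 - -2\right) G{\left(P \right)} = 17 \left(5 - -2\right) \frac{-8 + 22}{2 + 22} = 17 \left(5 + 2\right) \frac{1}{24} \cdot 14 = 17 \cdot 7 \cdot \frac{1}{24} \cdot 14 = 119 \cdot \frac{7}{12} = \frac{833}{12}$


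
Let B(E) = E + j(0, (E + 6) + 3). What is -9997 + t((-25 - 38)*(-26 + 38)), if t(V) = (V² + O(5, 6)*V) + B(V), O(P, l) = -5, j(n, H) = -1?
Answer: 564562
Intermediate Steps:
B(E) = -1 + E (B(E) = E - 1 = -1 + E)
t(V) = -1 + V² - 4*V (t(V) = (V² - 5*V) + (-1 + V) = -1 + V² - 4*V)
-9997 + t((-25 - 38)*(-26 + 38)) = -9997 + (-1 + ((-25 - 38)*(-26 + 38))² - 4*(-25 - 38)*(-26 + 38)) = -9997 + (-1 + (-63*12)² - (-252)*12) = -9997 + (-1 + (-756)² - 4*(-756)) = -9997 + (-1 + 571536 + 3024) = -9997 + 574559 = 564562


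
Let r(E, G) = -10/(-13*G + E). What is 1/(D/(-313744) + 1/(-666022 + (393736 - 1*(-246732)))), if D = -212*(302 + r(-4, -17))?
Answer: 108736179762/22181548769 ≈ 4.9021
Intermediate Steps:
r(E, G) = -10/(E - 13*G)
D = -13891088/217 (D = -212*(302 - 10/(-4 - 13*(-17))) = -212*(302 - 10/(-4 + 221)) = -212*(302 - 10/217) = -212*65524/217 = -13891088/217 ≈ -64014.)
1/(D/(-313744) + 1/(-666022 + (393736 - 1*(-246732)))) = 1/(-13891088/217/(-313744) + 1/(-666022 + (393736 - 1*(-246732)))) = 1/(-13891088/217*(-1/313744) + 1/(-666022 + (393736 + 246732))) = 1/(868193/4255153 + 1/(-666022 + 640468)) = 1/(868193/4255153 + 1/(-25554)) = 1/(868193/4255153 - 1/25554) = 1/(22181548769/108736179762) = 108736179762/22181548769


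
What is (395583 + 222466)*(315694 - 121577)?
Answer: 119973817733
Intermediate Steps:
(395583 + 222466)*(315694 - 121577) = 618049*194117 = 119973817733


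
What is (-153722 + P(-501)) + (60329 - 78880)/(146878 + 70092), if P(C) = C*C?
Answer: 1623585083/16690 ≈ 97279.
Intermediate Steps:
P(C) = C²
(-153722 + P(-501)) + (60329 - 78880)/(146878 + 70092) = (-153722 + (-501)²) + (60329 - 78880)/(146878 + 70092) = (-153722 + 251001) - 18551/216970 = 97279 - 18551*1/216970 = 97279 - 1427/16690 = 1623585083/16690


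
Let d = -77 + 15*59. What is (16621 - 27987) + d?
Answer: -10558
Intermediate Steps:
d = 808 (d = -77 + 885 = 808)
(16621 - 27987) + d = (16621 - 27987) + 808 = -11366 + 808 = -10558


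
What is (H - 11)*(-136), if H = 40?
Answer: -3944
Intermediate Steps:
(H - 11)*(-136) = (40 - 11)*(-136) = 29*(-136) = -3944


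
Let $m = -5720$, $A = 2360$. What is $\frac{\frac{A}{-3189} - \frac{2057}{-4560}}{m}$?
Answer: $\frac{1400609}{27726441600} \approx 5.0515 \cdot 10^{-5}$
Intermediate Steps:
$\frac{\frac{A}{-3189} - \frac{2057}{-4560}}{m} = \frac{\frac{2360}{-3189} - \frac{2057}{-4560}}{-5720} = \left(2360 \left(- \frac{1}{3189}\right) - - \frac{2057}{4560}\right) \left(- \frac{1}{5720}\right) = \left(- \frac{2360}{3189} + \frac{2057}{4560}\right) \left(- \frac{1}{5720}\right) = \left(- \frac{1400609}{4847280}\right) \left(- \frac{1}{5720}\right) = \frac{1400609}{27726441600}$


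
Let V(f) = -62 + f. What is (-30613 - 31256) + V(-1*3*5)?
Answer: -61946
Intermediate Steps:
(-30613 - 31256) + V(-1*3*5) = (-30613 - 31256) + (-62 - 1*3*5) = -61869 + (-62 - 3*5) = -61869 + (-62 - 15) = -61869 - 77 = -61946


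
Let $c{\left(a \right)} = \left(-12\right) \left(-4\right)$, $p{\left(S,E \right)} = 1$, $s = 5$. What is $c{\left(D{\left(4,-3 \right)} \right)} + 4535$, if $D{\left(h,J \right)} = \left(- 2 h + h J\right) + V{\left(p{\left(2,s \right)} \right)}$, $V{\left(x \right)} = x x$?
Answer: $4583$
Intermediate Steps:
$V{\left(x \right)} = x^{2}$
$D{\left(h,J \right)} = 1 - 2 h + J h$ ($D{\left(h,J \right)} = \left(- 2 h + h J\right) + 1^{2} = \left(- 2 h + J h\right) + 1 = 1 - 2 h + J h$)
$c{\left(a \right)} = 48$
$c{\left(D{\left(4,-3 \right)} \right)} + 4535 = 48 + 4535 = 4583$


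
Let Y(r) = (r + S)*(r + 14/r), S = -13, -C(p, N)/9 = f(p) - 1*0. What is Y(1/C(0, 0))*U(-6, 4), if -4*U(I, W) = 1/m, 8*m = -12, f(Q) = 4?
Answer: 8510005/7776 ≈ 1094.4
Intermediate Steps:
m = -3/2 (m = (⅛)*(-12) = -3/2 ≈ -1.5000)
C(p, N) = -36 (C(p, N) = -9*(4 - 1*0) = -9*(4 + 0) = -9*4 = -36)
U(I, W) = ⅙ (U(I, W) = -1/(4*(-3/2)) = -¼*(-⅔) = ⅙)
Y(r) = (-13 + r)*(r + 14/r) (Y(r) = (r - 13)*(r + 14/r) = (-13 + r)*(r + 14/r))
Y(1/C(0, 0))*U(-6, 4) = (14 + (1/(-36))² - 182/(1/(-36)) - 13/(-36))*(⅙) = (14 + (-1/36)² - 182/(-1/36) - 13*(-1/36))*(⅙) = (14 + 1/1296 - 182*(-36) + 13/36)*(⅙) = (14 + 1/1296 + 6552 + 13/36)*(⅙) = (8510005/1296)*(⅙) = 8510005/7776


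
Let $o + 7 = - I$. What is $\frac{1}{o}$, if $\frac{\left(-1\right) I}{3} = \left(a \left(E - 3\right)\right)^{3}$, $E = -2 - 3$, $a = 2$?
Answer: $- \frac{1}{12295} \approx -8.1334 \cdot 10^{-5}$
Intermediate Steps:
$E = -5$ ($E = -2 - 3 = -5$)
$I = 12288$ ($I = - 3 \left(2 \left(-5 - 3\right)\right)^{3} = - 3 \left(2 \left(-8\right)\right)^{3} = - 3 \left(-16\right)^{3} = \left(-3\right) \left(-4096\right) = 12288$)
$o = -12295$ ($o = -7 - 12288 = -12295$)
$\frac{1}{o} = \frac{1}{-12295} = - \frac{1}{12295}$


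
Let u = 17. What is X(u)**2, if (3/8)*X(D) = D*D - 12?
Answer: 4910656/9 ≈ 5.4563e+5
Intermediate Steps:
X(D) = -32 + 8*D**2/3 (X(D) = 8*(D*D - 12)/3 = 8*(D**2 - 12)/3 = 8*(-12 + D**2)/3 = -32 + 8*D**2/3)
X(u)**2 = (-32 + (8/3)*17**2)**2 = (-32 + (8/3)*289)**2 = (-32 + 2312/3)**2 = (2216/3)**2 = 4910656/9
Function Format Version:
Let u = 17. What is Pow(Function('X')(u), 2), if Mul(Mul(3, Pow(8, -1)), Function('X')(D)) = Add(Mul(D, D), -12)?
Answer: Rational(4910656, 9) ≈ 5.4563e+5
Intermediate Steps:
Function('X')(D) = Add(-32, Mul(Rational(8, 3), Pow(D, 2))) (Function('X')(D) = Mul(Rational(8, 3), Add(Mul(D, D), -12)) = Mul(Rational(8, 3), Add(Pow(D, 2), -12)) = Mul(Rational(8, 3), Add(-12, Pow(D, 2))) = Add(-32, Mul(Rational(8, 3), Pow(D, 2))))
Pow(Function('X')(u), 2) = Pow(Add(-32, Mul(Rational(8, 3), Pow(17, 2))), 2) = Pow(Add(-32, Mul(Rational(8, 3), 289)), 2) = Pow(Add(-32, Rational(2312, 3)), 2) = Pow(Rational(2216, 3), 2) = Rational(4910656, 9)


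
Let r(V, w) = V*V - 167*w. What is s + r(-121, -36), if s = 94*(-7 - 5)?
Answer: 19525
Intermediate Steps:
s = -1128 (s = 94*(-12) = -1128)
r(V, w) = V**2 - 167*w
s + r(-121, -36) = -1128 + ((-121)**2 - 167*(-36)) = -1128 + (14641 + 6012) = -1128 + 20653 = 19525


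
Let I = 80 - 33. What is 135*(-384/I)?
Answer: -51840/47 ≈ -1103.0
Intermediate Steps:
I = 47
135*(-384/I) = 135*(-384/47) = -51840/47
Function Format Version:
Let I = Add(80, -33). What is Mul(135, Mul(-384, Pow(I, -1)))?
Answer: Rational(-51840, 47) ≈ -1103.0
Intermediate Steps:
I = 47
Mul(135, Mul(-384, Pow(I, -1))) = Mul(135, Mul(-384, Pow(47, -1))) = Mul(135, Mul(-384, Rational(1, 47))) = Mul(135, Rational(-384, 47)) = Rational(-51840, 47)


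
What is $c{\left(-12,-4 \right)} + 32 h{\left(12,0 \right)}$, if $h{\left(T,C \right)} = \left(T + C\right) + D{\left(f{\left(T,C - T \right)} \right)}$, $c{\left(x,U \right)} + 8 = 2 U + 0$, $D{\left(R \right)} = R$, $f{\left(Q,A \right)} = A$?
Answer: $-16$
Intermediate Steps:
$c{\left(x,U \right)} = -8 + 2 U$ ($c{\left(x,U \right)} = -8 + \left(2 U + 0\right) = -8 + 2 U$)
$h{\left(T,C \right)} = 2 C$ ($h{\left(T,C \right)} = \left(T + C\right) + \left(C - T\right) = \left(C + T\right) + \left(C - T\right) = 2 C$)
$c{\left(-12,-4 \right)} + 32 h{\left(12,0 \right)} = \left(-8 + 2 \left(-4\right)\right) + 32 \cdot 2 \cdot 0 = \left(-8 - 8\right) + 32 \cdot 0 = -16 + 0 = -16$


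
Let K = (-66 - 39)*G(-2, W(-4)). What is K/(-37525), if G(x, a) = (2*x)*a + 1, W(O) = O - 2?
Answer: 105/1501 ≈ 0.069953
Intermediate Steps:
W(O) = -2 + O
G(x, a) = 1 + 2*a*x (G(x, a) = 2*a*x + 1 = 1 + 2*a*x)
K = -2625 (K = (-66 - 39)*(1 + 2*(-2 - 4)*(-2)) = -105*(1 + 2*(-6)*(-2)) = -105*(1 + 24) = -105*25 = -2625)
K/(-37525) = -2625/(-37525) = -2625*(-1/37525) = 105/1501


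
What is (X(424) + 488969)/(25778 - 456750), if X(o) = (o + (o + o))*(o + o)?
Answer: -1567625/430972 ≈ -3.6374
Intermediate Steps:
X(o) = 6*o² (X(o) = (o + 2*o)*(2*o) = (3*o)*(2*o) = 6*o²)
(X(424) + 488969)/(25778 - 456750) = (6*424² + 488969)/(25778 - 456750) = (6*179776 + 488969)/(-430972) = (1078656 + 488969)*(-1/430972) = 1567625*(-1/430972) = -1567625/430972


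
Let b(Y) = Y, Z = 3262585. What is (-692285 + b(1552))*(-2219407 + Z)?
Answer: -720557469474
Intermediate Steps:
(-692285 + b(1552))*(-2219407 + Z) = (-692285 + 1552)*(-2219407 + 3262585) = -690733*1043178 = -720557469474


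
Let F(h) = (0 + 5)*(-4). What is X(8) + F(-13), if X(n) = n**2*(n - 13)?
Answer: -340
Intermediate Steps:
F(h) = -20 (F(h) = 5*(-4) = -20)
X(n) = n**2*(-13 + n)
X(8) + F(-13) = 8**2*(-13 + 8) - 20 = 64*(-5) - 20 = -320 - 20 = -340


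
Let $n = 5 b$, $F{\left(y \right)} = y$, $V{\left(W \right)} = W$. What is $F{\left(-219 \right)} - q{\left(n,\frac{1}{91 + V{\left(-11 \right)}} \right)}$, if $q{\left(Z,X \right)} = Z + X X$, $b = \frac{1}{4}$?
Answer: $- \frac{1409601}{6400} \approx -220.25$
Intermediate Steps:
$b = \frac{1}{4} \approx 0.25$
$n = \frac{5}{4}$ ($n = 5 \cdot \frac{1}{4} = \frac{5}{4} \approx 1.25$)
$q{\left(Z,X \right)} = Z + X^{2}$
$F{\left(-219 \right)} - q{\left(n,\frac{1}{91 + V{\left(-11 \right)}} \right)} = -219 - \left(\frac{5}{4} + \left(\frac{1}{91 - 11}\right)^{2}\right) = -219 - \left(\frac{5}{4} + \left(\frac{1}{80}\right)^{2}\right) = -219 - \left(\frac{5}{4} + \frac{1}{6400}\right) = -219 - \frac{8001}{6400} = - \frac{1409601}{6400}$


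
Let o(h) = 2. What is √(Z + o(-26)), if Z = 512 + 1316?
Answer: √1830 ≈ 42.779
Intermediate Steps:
Z = 1828
√(Z + o(-26)) = √(1828 + 2) = √1830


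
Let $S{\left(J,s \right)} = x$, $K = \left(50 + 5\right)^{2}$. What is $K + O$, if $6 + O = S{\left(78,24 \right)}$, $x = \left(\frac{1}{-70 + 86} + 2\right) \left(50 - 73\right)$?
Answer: $\frac{47545}{16} \approx 2971.6$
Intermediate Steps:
$K = 3025$ ($K = 55^{2} = 3025$)
$x = - \frac{759}{16}$ ($x = \left(\frac{1}{16} + 2\right) \left(-23\right) = \frac{33}{16} \left(-23\right) = - \frac{759}{16} \approx -47.438$)
$S{\left(J,s \right)} = - \frac{759}{16}$
$O = - \frac{855}{16}$ ($O = -6 - \frac{759}{16} = - \frac{855}{16} \approx -53.438$)
$K + O = 3025 - \frac{855}{16} = \frac{47545}{16}$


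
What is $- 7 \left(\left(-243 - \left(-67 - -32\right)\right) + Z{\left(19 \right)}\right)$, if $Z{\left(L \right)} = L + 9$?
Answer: $1260$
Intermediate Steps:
$Z{\left(L \right)} = 9 + L$
$- 7 \left(\left(-243 - \left(-67 - -32\right)\right) + Z{\left(19 \right)}\right) = - 7 \left(\left(-243 - \left(-67 - -32\right)\right) + \left(9 + 19\right)\right) = - 7 \left(\left(-243 - \left(-67 + 32\right)\right) + 28\right) = - 7 \left(\left(-243 - -35\right) + 28\right) = - 7 \left(\left(-243 + 35\right) + 28\right) = - 7 \left(-208 + 28\right) = \left(-7\right) \left(-180\right) = 1260$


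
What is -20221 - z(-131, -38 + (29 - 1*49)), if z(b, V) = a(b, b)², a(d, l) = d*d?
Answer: -294520142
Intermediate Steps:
a(d, l) = d²
z(b, V) = b⁴ (z(b, V) = (b²)² = b⁴)
-20221 - z(-131, -38 + (29 - 1*49)) = -20221 - 1*(-131)⁴ = -20221 - 1*294499921 = -20221 - 294499921 = -294520142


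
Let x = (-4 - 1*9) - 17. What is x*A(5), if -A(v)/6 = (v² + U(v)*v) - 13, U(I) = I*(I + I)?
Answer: 47160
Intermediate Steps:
U(I) = 2*I² (U(I) = I*(2*I) = 2*I²)
x = -30 (x = (-4 - 9) - 17 = -13 - 17 = -30)
A(v) = 78 - 12*v³ - 6*v² (A(v) = -6*((v² + (2*v²)*v) - 13) = -6*((v² + 2*v³) - 13) = -6*(-13 + v² + 2*v³) = 78 - 12*v³ - 6*v²)
x*A(5) = -30*(78 - 12*5³ - 6*5²) = -30*(78 - 12*125 - 6*25) = -30*(78 - 1500 - 150) = -30*(-1572) = 47160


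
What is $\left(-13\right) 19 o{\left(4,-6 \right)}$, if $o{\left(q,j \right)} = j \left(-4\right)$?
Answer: $-5928$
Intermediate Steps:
$o{\left(q,j \right)} = - 4 j$
$\left(-13\right) 19 o{\left(4,-6 \right)} = \left(-13\right) 19 \left(\left(-4\right) \left(-6\right)\right) = \left(-247\right) 24 = -5928$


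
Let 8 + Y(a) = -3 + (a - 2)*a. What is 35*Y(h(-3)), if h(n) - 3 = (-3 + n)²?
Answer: 50120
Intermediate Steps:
h(n) = 3 + (-3 + n)²
Y(a) = -11 + a*(-2 + a) (Y(a) = -8 + (-3 + (a - 2)*a) = -8 + (-3 + (-2 + a)*a) = -8 + (-3 + a*(-2 + a)) = -11 + a*(-2 + a))
35*Y(h(-3)) = 35*(-11 + (3 + (-3 - 3)²)² - 2*(3 + (-3 - 3)²)) = 35*(-11 + (3 + (-6)²)² - 2*(3 + (-6)²)) = 35*(-11 + (3 + 36)² - 2*(3 + 36)) = 35*(-11 + 39² - 2*39) = 35*(-11 + 1521 - 78) = 35*1432 = 50120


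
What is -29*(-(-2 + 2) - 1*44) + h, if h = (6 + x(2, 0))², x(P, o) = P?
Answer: 1340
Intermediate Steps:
h = 64 (h = (6 + 2)² = 8² = 64)
-29*(-(-2 + 2) - 1*44) + h = -29*(-(-2 + 2) - 1*44) + 64 = -29*(-1*0 - 44) + 64 = -29*(0 - 44) + 64 = -29*(-44) + 64 = 1276 + 64 = 1340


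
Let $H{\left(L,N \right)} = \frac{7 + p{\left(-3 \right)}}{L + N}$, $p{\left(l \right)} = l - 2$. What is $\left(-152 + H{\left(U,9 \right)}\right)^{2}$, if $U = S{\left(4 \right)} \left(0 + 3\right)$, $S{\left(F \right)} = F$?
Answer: $\frac{10176100}{441} \approx 23075.0$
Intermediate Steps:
$p{\left(l \right)} = -2 + l$
$U = 12$ ($U = 4 \left(0 + 3\right) = 4 \cdot 3 = 12$)
$H{\left(L,N \right)} = \frac{2}{L + N}$ ($H{\left(L,N \right)} = \frac{7 - 5}{L + N} = \frac{2}{L + N}$)
$\left(-152 + H{\left(U,9 \right)}\right)^{2} = \left(-152 + \frac{2}{12 + 9}\right)^{2} = \left(-152 + \frac{2}{21}\right)^{2} = \left(- \frac{3190}{21}\right)^{2} = \frac{10176100}{441}$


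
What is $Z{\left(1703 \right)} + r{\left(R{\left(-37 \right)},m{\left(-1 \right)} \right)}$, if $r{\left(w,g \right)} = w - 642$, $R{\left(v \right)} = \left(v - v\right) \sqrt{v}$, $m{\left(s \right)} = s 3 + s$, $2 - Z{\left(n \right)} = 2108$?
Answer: $-2748$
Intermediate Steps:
$Z{\left(n \right)} = -2106$ ($Z{\left(n \right)} = 2 - 2108 = -2106$)
$m{\left(s \right)} = 4 s$ ($m{\left(s \right)} = 3 s + s = 4 s$)
$R{\left(v \right)} = 0$ ($R{\left(v \right)} = 0 \sqrt{v} = 0$)
$r{\left(w,g \right)} = -642 + w$
$Z{\left(1703 \right)} + r{\left(R{\left(-37 \right)},m{\left(-1 \right)} \right)} = -2106 + \left(-642 + 0\right) = -2106 - 642 = -2748$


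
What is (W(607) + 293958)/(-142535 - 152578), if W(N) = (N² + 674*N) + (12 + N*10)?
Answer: -1077607/295113 ≈ -3.6515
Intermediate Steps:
W(N) = 12 + N² + 684*N (W(N) = (N² + 674*N) + (12 + 10*N) = 12 + N² + 684*N)
(W(607) + 293958)/(-142535 - 152578) = ((12 + 607² + 684*607) + 293958)/(-142535 - 152578) = ((12 + 368449 + 415188) + 293958)/(-295113) = (783649 + 293958)*(-1/295113) = 1077607*(-1/295113) = -1077607/295113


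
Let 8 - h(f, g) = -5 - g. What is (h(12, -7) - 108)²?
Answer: 10404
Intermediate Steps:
h(f, g) = 13 + g (h(f, g) = 8 - (-5 - g) = 8 + (5 + g) = 13 + g)
(h(12, -7) - 108)² = ((13 - 7) - 108)² = (6 - 108)² = (-102)² = 10404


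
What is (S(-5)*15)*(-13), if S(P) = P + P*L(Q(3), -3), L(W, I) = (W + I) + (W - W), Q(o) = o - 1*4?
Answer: -2925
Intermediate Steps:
Q(o) = -4 + o (Q(o) = o - 4 = -4 + o)
L(W, I) = I + W (L(W, I) = (I + W) + 0 = I + W)
S(P) = -3*P (S(P) = P + P*(-3 + (-4 + 3)) = P + P*(-3 - 1) = P + P*(-4) = P - 4*P = -3*P)
(S(-5)*15)*(-13) = (-3*(-5)*15)*(-13) = (15*15)*(-13) = 225*(-13) = -2925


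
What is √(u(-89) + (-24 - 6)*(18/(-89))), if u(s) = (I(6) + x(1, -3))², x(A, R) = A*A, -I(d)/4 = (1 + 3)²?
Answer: 3*√3498501/89 ≈ 63.048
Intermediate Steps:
I(d) = -64 (I(d) = -4*(1 + 3)² = -4*4² = -4*16 = -64)
x(A, R) = A²
u(s) = 3969 (u(s) = (-64 + 1²)² = (-64 + 1)² = (-63)² = 3969)
√(u(-89) + (-24 - 6)*(18/(-89))) = √(3969 + (-24 - 6)*(18/(-89))) = √(3969 - 540*(-1)/89) = √(3969 - 30*(-18/89)) = √(3969 + 540/89) = √(353781/89) = 3*√3498501/89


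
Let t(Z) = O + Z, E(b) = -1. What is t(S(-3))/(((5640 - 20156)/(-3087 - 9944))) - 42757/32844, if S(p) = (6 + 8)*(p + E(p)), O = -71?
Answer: -149389705/1295553 ≈ -115.31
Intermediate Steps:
S(p) = -14 + 14*p (S(p) = (6 + 8)*(p - 1) = 14*(-1 + p) = -14 + 14*p)
t(Z) = -71 + Z
t(S(-3))/(((5640 - 20156)/(-3087 - 9944))) - 42757/32844 = (-71 + (-14 + 14*(-3)))/(((5640 - 20156)/(-3087 - 9944))) - 42757/32844 = (-71 + (-14 - 42))/((-14516/(-13031))) - 42757*1/32844 = (-71 - 56)/((-14516*(-1/13031))) - 1859/1428 = -127/14516/13031 - 1859/1428 = -127*13031/14516 - 1859/1428 = -1654937/14516 - 1859/1428 = -149389705/1295553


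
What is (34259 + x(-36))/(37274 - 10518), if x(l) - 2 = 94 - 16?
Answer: 34339/26756 ≈ 1.2834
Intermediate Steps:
x(l) = 80 (x(l) = 2 + (94 - 16) = 2 + 78 = 80)
(34259 + x(-36))/(37274 - 10518) = (34259 + 80)/(37274 - 10518) = 34339/26756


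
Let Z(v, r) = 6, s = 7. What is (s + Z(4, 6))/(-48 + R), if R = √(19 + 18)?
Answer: -624/2267 - 13*√37/2267 ≈ -0.31013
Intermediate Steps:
R = √37 ≈ 6.0828
(s + Z(4, 6))/(-48 + R) = (7 + 6)/(-48 + √37) = 13/(-48 + √37)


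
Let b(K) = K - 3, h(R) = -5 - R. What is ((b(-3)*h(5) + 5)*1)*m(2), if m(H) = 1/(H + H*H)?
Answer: 65/6 ≈ 10.833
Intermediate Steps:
m(H) = 1/(H + H²)
b(K) = -3 + K
((b(-3)*h(5) + 5)*1)*m(2) = (((-3 - 3)*(-5 - 1*5) + 5)*1)*(1/(2*(1 + 2))) = ((-6*(-5 - 5) + 5)*1)*((½)/3) = ((-6*(-10) + 5)*1)*((½)*(⅓)) = ((60 + 5)*1)*(⅙) = (65*1)*(⅙) = 65*(⅙) = 65/6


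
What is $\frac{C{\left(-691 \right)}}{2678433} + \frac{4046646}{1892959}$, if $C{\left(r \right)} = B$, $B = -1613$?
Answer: $\frac{10835616842851}{5070163853247} \approx 2.1371$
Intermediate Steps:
$C{\left(r \right)} = -1613$
$\frac{C{\left(-691 \right)}}{2678433} + \frac{4046646}{1892959} = - \frac{1613}{2678433} + \frac{4046646}{1892959} = \frac{10835616842851}{5070163853247}$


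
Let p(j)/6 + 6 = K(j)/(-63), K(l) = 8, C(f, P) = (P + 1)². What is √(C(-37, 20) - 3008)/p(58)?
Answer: -21*I*√2567/772 ≈ -1.3782*I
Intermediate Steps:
C(f, P) = (1 + P)²
p(j) = -772/21 (p(j) = -36 + 6*(8/(-63)) = -36 + 6*(8*(-1/63)) = -36 + 6*(-8/63) = -36 - 16/21 = -772/21)
√(C(-37, 20) - 3008)/p(58) = √((1 + 20)² - 3008)/(-772/21) = √(21² - 3008)*(-21/772) = √(441 - 3008)*(-21/772) = √(-2567)*(-21/772) = (I*√2567)*(-21/772) = -21*I*√2567/772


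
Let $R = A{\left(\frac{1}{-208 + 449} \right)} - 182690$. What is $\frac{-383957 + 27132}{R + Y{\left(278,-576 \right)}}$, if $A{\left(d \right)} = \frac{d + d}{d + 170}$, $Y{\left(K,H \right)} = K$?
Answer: $\frac{584779083}{298944082} \approx 1.9561$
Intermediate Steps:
$A{\left(d \right)} = \frac{2 d}{170 + d}$
$R = - \frac{7484991988}{40971}$ ($R = \frac{2}{\left(-208 + 449\right) \left(170 + \frac{1}{-208 + 449}\right)} - 182690 = \frac{2}{241 \left(170 + \frac{1}{241}\right)} - 182690 = 2 \cdot \frac{1}{241} \frac{1}{170 + \frac{1}{241}} - 182690 = 2 \cdot \frac{1}{241} \frac{1}{\frac{40971}{241}} - 182690 = 2 \cdot \frac{1}{241} \cdot \frac{241}{40971} - 182690 = \frac{2}{40971} - 182690 = - \frac{7484991988}{40971} \approx -1.8269 \cdot 10^{5}$)
$\frac{-383957 + 27132}{R + Y{\left(278,-576 \right)}} = \frac{-383957 + 27132}{- \frac{7484991988}{40971} + 278} = - \frac{356825}{- \frac{7473602050}{40971}} = \left(-356825\right) \left(- \frac{40971}{7473602050}\right) = \frac{584779083}{298944082}$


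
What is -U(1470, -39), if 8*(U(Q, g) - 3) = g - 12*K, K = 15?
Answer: 195/8 ≈ 24.375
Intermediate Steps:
U(Q, g) = -39/2 + g/8 (U(Q, g) = 3 + (g - 12*15)/8 = 3 + (g - 180)/8 = 3 + (-180 + g)/8 = 3 + (-45/2 + g/8) = -39/2 + g/8)
-U(1470, -39) = -(-39/2 + (1/8)*(-39)) = -(-39/2 - 39/8) = -1*(-195/8) = 195/8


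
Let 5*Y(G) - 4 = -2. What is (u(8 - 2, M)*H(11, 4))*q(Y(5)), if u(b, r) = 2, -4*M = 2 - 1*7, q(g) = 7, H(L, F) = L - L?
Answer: 0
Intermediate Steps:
H(L, F) = 0
Y(G) = ⅖ (Y(G) = ⅘ + (⅕)*(-2) = ⅘ - ⅖ = ⅖)
M = 5/4 (M = -(2 - 1*7)/4 = -(2 - 7)/4 = -¼*(-5) = 5/4 ≈ 1.2500)
(u(8 - 2, M)*H(11, 4))*q(Y(5)) = (2*0)*7 = 0*7 = 0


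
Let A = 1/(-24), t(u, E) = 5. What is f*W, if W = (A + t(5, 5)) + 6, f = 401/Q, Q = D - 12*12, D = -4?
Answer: -105463/3552 ≈ -29.691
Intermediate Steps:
Q = -148 (Q = -4 - 12*12 = -4 - 144 = -148)
A = -1/24 ≈ -0.041667
f = -401/148 (f = 401/(-148) = 401*(-1/148) = -401/148 ≈ -2.7095)
W = 263/24 (W = (-1/24 + 5) + 6 = 119/24 + 6 = 263/24 ≈ 10.958)
f*W = -401/148*263/24 = -105463/3552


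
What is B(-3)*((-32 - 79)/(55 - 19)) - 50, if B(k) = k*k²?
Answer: 133/4 ≈ 33.250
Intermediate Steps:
B(k) = k³
B(-3)*((-32 - 79)/(55 - 19)) - 50 = (-3)³*((-32 - 79)/(55 - 19)) - 50 = -(-2997)/36 - 50 = -27*(-37/12) - 50 = 333/4 - 50 = 133/4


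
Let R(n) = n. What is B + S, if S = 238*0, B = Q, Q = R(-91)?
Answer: -91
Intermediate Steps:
Q = -91
B = -91
S = 0
B + S = -91 + 0 = -91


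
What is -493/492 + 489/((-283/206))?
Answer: -49700647/139236 ≈ -356.95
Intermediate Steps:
-493/492 + 489/((-283/206)) = -493*1/492 + 489/((-283*1/206)) = -493/492 + 489/(-283/206) = -493/492 + 489*(-206/283) = -493/492 - 100734/283 = -49700647/139236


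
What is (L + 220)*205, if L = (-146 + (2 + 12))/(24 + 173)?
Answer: 8857640/197 ≈ 44963.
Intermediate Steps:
L = -132/197 (L = (-146 + 14)/197 = -132*1/197 = -132/197 ≈ -0.67005)
(L + 220)*205 = (-132/197 + 220)*205 = (43208/197)*205 = 8857640/197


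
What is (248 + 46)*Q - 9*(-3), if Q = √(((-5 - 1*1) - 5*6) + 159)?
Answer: 27 + 294*√123 ≈ 3287.6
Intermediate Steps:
Q = √123 (Q = √(((-5 - 1) - 30) + 159) = √((-6 - 30) + 159) = √(-36 + 159) = √123 ≈ 11.091)
(248 + 46)*Q - 9*(-3) = (248 + 46)*√123 - 9*(-3) = 294*√123 + 27 = 27 + 294*√123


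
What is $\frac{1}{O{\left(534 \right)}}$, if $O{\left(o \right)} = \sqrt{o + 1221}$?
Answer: $\frac{\sqrt{195}}{585} \approx 0.02387$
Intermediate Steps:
$O{\left(o \right)} = \sqrt{1221 + o}$
$\frac{1}{O{\left(534 \right)}} = \frac{1}{\sqrt{1221 + 534}} = \frac{1}{\sqrt{1755}} = \frac{1}{3 \sqrt{195}} = \frac{\sqrt{195}}{585}$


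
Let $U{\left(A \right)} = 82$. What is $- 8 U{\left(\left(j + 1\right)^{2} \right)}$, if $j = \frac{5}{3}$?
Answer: $-656$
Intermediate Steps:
$j = \frac{5}{3}$ ($j = 5 \cdot \frac{1}{3} = \frac{5}{3} \approx 1.6667$)
$- 8 U{\left(\left(j + 1\right)^{2} \right)} = \left(-8\right) 82 = -656$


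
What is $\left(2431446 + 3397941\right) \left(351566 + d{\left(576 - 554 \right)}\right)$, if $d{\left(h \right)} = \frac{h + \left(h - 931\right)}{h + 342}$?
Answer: $\frac{745981623629019}{364} \approx 2.0494 \cdot 10^{12}$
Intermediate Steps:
$d{\left(h \right)} = \frac{-931 + 2 h}{342 + h}$ ($d{\left(h \right)} = \frac{h + \left(h - 931\right)}{342 + h} = \frac{h + \left(-931 + h\right)}{342 + h} = \frac{-931 + 2 h}{342 + h}$)
$\left(2431446 + 3397941\right) \left(351566 + d{\left(576 - 554 \right)}\right) = \left(2431446 + 3397941\right) \left(351566 + \frac{-931 + 2 \left(576 - 554\right)}{342 + \left(576 - 554\right)}\right) = 5829387 \left(351566 + \frac{-931 + 2 \cdot 22}{342 + 22}\right) = 5829387 \left(351566 + \frac{-931 + 44}{364}\right) = 5829387 \left(351566 + \frac{1}{364} \left(-887\right)\right) = 5829387 \left(351566 - \frac{887}{364}\right) = 5829387 \cdot \frac{127969137}{364} = \frac{745981623629019}{364}$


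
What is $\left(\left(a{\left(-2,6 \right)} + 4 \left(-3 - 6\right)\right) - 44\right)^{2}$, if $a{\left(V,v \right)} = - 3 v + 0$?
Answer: $9604$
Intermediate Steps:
$a{\left(V,v \right)} = - 3 v$
$\left(\left(a{\left(-2,6 \right)} + 4 \left(-3 - 6\right)\right) - 44\right)^{2} = \left(\left(\left(-3\right) 6 + 4 \left(-3 - 6\right)\right) - 44\right)^{2} = \left(\left(-18 + 4 \left(-3 - 6\right)\right) - 44\right)^{2} = \left(\left(-18 + 4 \left(-9\right)\right) - 44\right)^{2} = \left(\left(-18 - 36\right) - 44\right)^{2} = \left(-54 - 44\right)^{2} = \left(-98\right)^{2} = 9604$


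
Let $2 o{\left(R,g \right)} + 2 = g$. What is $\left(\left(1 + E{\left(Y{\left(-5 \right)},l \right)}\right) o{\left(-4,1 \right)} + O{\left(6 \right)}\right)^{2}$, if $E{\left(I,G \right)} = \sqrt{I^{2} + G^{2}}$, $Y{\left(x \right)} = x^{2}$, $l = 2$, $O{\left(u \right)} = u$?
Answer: $\frac{\left(11 - \sqrt{629}\right)^{2}}{4} \approx 49.561$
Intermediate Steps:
$o{\left(R,g \right)} = -1 + \frac{g}{2}$
$E{\left(I,G \right)} = \sqrt{G^{2} + I^{2}}$
$\left(\left(1 + E{\left(Y{\left(-5 \right)},l \right)}\right) o{\left(-4,1 \right)} + O{\left(6 \right)}\right)^{2} = \left(\left(1 + \sqrt{2^{2} + \left(\left(-5\right)^{2}\right)^{2}}\right) \left(-1 + \frac{1}{2} \cdot 1\right) + 6\right)^{2} = \left(\left(1 + \sqrt{4 + 25^{2}}\right) \left(-1 + \frac{1}{2}\right) + 6\right)^{2} = \left(\left(1 + \sqrt{4 + 625}\right) \left(- \frac{1}{2}\right) + 6\right)^{2} = \left(\left(1 + \sqrt{629}\right) \left(- \frac{1}{2}\right) + 6\right)^{2} = \left(\left(- \frac{1}{2} - \frac{\sqrt{629}}{2}\right) + 6\right)^{2} = \left(\frac{11}{2} - \frac{\sqrt{629}}{2}\right)^{2}$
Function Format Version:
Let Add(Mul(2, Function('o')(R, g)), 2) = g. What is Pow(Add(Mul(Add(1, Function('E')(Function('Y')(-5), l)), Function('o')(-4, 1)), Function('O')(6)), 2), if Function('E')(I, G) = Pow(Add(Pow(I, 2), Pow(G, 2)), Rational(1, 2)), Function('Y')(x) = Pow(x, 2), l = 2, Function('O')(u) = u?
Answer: Mul(Rational(1, 4), Pow(Add(11, Mul(-1, Pow(629, Rational(1, 2)))), 2)) ≈ 49.561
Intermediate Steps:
Function('o')(R, g) = Add(-1, Mul(Rational(1, 2), g))
Function('E')(I, G) = Pow(Add(Pow(G, 2), Pow(I, 2)), Rational(1, 2))
Pow(Add(Mul(Add(1, Function('E')(Function('Y')(-5), l)), Function('o')(-4, 1)), Function('O')(6)), 2) = Pow(Add(Mul(Add(1, Pow(Add(Pow(2, 2), Pow(Pow(-5, 2), 2)), Rational(1, 2))), Add(-1, Mul(Rational(1, 2), 1))), 6), 2) = Pow(Add(Mul(Add(1, Pow(Add(4, Pow(25, 2)), Rational(1, 2))), Add(-1, Rational(1, 2))), 6), 2) = Pow(Add(Mul(Add(1, Pow(Add(4, 625), Rational(1, 2))), Rational(-1, 2)), 6), 2) = Pow(Add(Mul(Add(1, Pow(629, Rational(1, 2))), Rational(-1, 2)), 6), 2) = Pow(Add(Add(Rational(-1, 2), Mul(Rational(-1, 2), Pow(629, Rational(1, 2)))), 6), 2) = Pow(Add(Rational(11, 2), Mul(Rational(-1, 2), Pow(629, Rational(1, 2)))), 2)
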